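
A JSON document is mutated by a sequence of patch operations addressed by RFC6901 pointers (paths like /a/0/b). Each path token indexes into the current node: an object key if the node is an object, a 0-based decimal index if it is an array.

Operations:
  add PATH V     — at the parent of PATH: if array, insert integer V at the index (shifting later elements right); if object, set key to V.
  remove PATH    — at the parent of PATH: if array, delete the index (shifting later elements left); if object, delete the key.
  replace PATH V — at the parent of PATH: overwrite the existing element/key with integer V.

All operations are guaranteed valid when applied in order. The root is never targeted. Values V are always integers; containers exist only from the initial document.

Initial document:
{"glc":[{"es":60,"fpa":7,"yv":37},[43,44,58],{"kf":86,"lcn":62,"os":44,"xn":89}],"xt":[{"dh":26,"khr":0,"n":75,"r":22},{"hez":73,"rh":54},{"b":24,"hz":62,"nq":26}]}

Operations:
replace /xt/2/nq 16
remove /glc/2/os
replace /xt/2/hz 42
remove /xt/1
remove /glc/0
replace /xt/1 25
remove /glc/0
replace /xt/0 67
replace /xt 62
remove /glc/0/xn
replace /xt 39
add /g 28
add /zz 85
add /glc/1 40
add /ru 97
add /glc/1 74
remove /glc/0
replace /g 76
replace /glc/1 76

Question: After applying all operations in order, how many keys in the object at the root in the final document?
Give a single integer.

After op 1 (replace /xt/2/nq 16): {"glc":[{"es":60,"fpa":7,"yv":37},[43,44,58],{"kf":86,"lcn":62,"os":44,"xn":89}],"xt":[{"dh":26,"khr":0,"n":75,"r":22},{"hez":73,"rh":54},{"b":24,"hz":62,"nq":16}]}
After op 2 (remove /glc/2/os): {"glc":[{"es":60,"fpa":7,"yv":37},[43,44,58],{"kf":86,"lcn":62,"xn":89}],"xt":[{"dh":26,"khr":0,"n":75,"r":22},{"hez":73,"rh":54},{"b":24,"hz":62,"nq":16}]}
After op 3 (replace /xt/2/hz 42): {"glc":[{"es":60,"fpa":7,"yv":37},[43,44,58],{"kf":86,"lcn":62,"xn":89}],"xt":[{"dh":26,"khr":0,"n":75,"r":22},{"hez":73,"rh":54},{"b":24,"hz":42,"nq":16}]}
After op 4 (remove /xt/1): {"glc":[{"es":60,"fpa":7,"yv":37},[43,44,58],{"kf":86,"lcn":62,"xn":89}],"xt":[{"dh":26,"khr":0,"n":75,"r":22},{"b":24,"hz":42,"nq":16}]}
After op 5 (remove /glc/0): {"glc":[[43,44,58],{"kf":86,"lcn":62,"xn":89}],"xt":[{"dh":26,"khr":0,"n":75,"r":22},{"b":24,"hz":42,"nq":16}]}
After op 6 (replace /xt/1 25): {"glc":[[43,44,58],{"kf":86,"lcn":62,"xn":89}],"xt":[{"dh":26,"khr":0,"n":75,"r":22},25]}
After op 7 (remove /glc/0): {"glc":[{"kf":86,"lcn":62,"xn":89}],"xt":[{"dh":26,"khr":0,"n":75,"r":22},25]}
After op 8 (replace /xt/0 67): {"glc":[{"kf":86,"lcn":62,"xn":89}],"xt":[67,25]}
After op 9 (replace /xt 62): {"glc":[{"kf":86,"lcn":62,"xn":89}],"xt":62}
After op 10 (remove /glc/0/xn): {"glc":[{"kf":86,"lcn":62}],"xt":62}
After op 11 (replace /xt 39): {"glc":[{"kf":86,"lcn":62}],"xt":39}
After op 12 (add /g 28): {"g":28,"glc":[{"kf":86,"lcn":62}],"xt":39}
After op 13 (add /zz 85): {"g":28,"glc":[{"kf":86,"lcn":62}],"xt":39,"zz":85}
After op 14 (add /glc/1 40): {"g":28,"glc":[{"kf":86,"lcn":62},40],"xt":39,"zz":85}
After op 15 (add /ru 97): {"g":28,"glc":[{"kf":86,"lcn":62},40],"ru":97,"xt":39,"zz":85}
After op 16 (add /glc/1 74): {"g":28,"glc":[{"kf":86,"lcn":62},74,40],"ru":97,"xt":39,"zz":85}
After op 17 (remove /glc/0): {"g":28,"glc":[74,40],"ru":97,"xt":39,"zz":85}
After op 18 (replace /g 76): {"g":76,"glc":[74,40],"ru":97,"xt":39,"zz":85}
After op 19 (replace /glc/1 76): {"g":76,"glc":[74,76],"ru":97,"xt":39,"zz":85}
Size at the root: 5

Answer: 5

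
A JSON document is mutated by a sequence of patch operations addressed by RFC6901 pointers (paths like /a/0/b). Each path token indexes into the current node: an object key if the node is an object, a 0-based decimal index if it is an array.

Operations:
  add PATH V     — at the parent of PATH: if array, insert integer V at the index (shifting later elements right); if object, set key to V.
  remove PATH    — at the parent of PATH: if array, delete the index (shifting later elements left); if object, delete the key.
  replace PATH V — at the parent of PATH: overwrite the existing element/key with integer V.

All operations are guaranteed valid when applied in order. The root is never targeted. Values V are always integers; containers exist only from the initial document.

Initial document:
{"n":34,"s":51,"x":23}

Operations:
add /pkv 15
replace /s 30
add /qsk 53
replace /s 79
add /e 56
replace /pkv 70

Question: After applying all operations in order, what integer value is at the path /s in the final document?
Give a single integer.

After op 1 (add /pkv 15): {"n":34,"pkv":15,"s":51,"x":23}
After op 2 (replace /s 30): {"n":34,"pkv":15,"s":30,"x":23}
After op 3 (add /qsk 53): {"n":34,"pkv":15,"qsk":53,"s":30,"x":23}
After op 4 (replace /s 79): {"n":34,"pkv":15,"qsk":53,"s":79,"x":23}
After op 5 (add /e 56): {"e":56,"n":34,"pkv":15,"qsk":53,"s":79,"x":23}
After op 6 (replace /pkv 70): {"e":56,"n":34,"pkv":70,"qsk":53,"s":79,"x":23}
Value at /s: 79

Answer: 79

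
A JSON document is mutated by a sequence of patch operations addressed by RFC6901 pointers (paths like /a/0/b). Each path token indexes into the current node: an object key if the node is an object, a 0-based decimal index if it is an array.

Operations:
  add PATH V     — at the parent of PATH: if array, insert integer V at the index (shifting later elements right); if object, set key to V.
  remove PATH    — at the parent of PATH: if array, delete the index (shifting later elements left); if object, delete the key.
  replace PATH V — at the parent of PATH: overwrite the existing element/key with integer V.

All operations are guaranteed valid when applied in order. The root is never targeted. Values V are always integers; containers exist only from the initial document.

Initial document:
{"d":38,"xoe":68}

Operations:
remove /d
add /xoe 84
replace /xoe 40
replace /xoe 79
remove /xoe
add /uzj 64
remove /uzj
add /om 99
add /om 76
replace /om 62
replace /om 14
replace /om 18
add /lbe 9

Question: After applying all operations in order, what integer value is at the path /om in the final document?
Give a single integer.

After op 1 (remove /d): {"xoe":68}
After op 2 (add /xoe 84): {"xoe":84}
After op 3 (replace /xoe 40): {"xoe":40}
After op 4 (replace /xoe 79): {"xoe":79}
After op 5 (remove /xoe): {}
After op 6 (add /uzj 64): {"uzj":64}
After op 7 (remove /uzj): {}
After op 8 (add /om 99): {"om":99}
After op 9 (add /om 76): {"om":76}
After op 10 (replace /om 62): {"om":62}
After op 11 (replace /om 14): {"om":14}
After op 12 (replace /om 18): {"om":18}
After op 13 (add /lbe 9): {"lbe":9,"om":18}
Value at /om: 18

Answer: 18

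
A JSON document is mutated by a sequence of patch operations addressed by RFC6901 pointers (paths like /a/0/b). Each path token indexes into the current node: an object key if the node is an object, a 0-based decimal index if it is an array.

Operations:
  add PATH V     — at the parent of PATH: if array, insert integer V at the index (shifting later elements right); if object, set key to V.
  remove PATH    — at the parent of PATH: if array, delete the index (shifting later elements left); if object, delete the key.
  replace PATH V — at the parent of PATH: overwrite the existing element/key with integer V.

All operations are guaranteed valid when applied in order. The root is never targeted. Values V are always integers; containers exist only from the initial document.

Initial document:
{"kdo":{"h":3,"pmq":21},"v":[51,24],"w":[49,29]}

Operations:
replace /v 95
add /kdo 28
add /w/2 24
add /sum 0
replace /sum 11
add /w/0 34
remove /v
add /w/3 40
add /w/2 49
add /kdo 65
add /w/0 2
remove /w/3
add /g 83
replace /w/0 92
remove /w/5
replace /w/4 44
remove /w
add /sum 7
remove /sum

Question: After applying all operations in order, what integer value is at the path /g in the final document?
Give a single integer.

After op 1 (replace /v 95): {"kdo":{"h":3,"pmq":21},"v":95,"w":[49,29]}
After op 2 (add /kdo 28): {"kdo":28,"v":95,"w":[49,29]}
After op 3 (add /w/2 24): {"kdo":28,"v":95,"w":[49,29,24]}
After op 4 (add /sum 0): {"kdo":28,"sum":0,"v":95,"w":[49,29,24]}
After op 5 (replace /sum 11): {"kdo":28,"sum":11,"v":95,"w":[49,29,24]}
After op 6 (add /w/0 34): {"kdo":28,"sum":11,"v":95,"w":[34,49,29,24]}
After op 7 (remove /v): {"kdo":28,"sum":11,"w":[34,49,29,24]}
After op 8 (add /w/3 40): {"kdo":28,"sum":11,"w":[34,49,29,40,24]}
After op 9 (add /w/2 49): {"kdo":28,"sum":11,"w":[34,49,49,29,40,24]}
After op 10 (add /kdo 65): {"kdo":65,"sum":11,"w":[34,49,49,29,40,24]}
After op 11 (add /w/0 2): {"kdo":65,"sum":11,"w":[2,34,49,49,29,40,24]}
After op 12 (remove /w/3): {"kdo":65,"sum":11,"w":[2,34,49,29,40,24]}
After op 13 (add /g 83): {"g":83,"kdo":65,"sum":11,"w":[2,34,49,29,40,24]}
After op 14 (replace /w/0 92): {"g":83,"kdo":65,"sum":11,"w":[92,34,49,29,40,24]}
After op 15 (remove /w/5): {"g":83,"kdo":65,"sum":11,"w":[92,34,49,29,40]}
After op 16 (replace /w/4 44): {"g":83,"kdo":65,"sum":11,"w":[92,34,49,29,44]}
After op 17 (remove /w): {"g":83,"kdo":65,"sum":11}
After op 18 (add /sum 7): {"g":83,"kdo":65,"sum":7}
After op 19 (remove /sum): {"g":83,"kdo":65}
Value at /g: 83

Answer: 83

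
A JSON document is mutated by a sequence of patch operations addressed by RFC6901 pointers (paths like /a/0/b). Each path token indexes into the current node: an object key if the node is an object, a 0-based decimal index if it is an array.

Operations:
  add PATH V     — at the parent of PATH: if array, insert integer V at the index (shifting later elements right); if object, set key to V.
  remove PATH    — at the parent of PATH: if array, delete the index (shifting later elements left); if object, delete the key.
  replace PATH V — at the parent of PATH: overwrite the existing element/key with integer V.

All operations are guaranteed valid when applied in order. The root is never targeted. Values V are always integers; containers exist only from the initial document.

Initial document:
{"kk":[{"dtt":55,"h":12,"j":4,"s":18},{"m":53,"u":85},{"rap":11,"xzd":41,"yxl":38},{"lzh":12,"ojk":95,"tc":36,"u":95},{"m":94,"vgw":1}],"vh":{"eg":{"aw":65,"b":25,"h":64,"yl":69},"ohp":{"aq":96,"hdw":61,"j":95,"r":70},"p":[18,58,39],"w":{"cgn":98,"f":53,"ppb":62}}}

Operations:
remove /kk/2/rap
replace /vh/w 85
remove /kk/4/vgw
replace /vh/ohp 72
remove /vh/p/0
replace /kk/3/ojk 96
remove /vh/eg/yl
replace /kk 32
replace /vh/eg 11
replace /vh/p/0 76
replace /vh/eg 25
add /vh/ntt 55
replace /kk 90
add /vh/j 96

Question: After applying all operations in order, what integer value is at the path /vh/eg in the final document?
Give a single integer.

After op 1 (remove /kk/2/rap): {"kk":[{"dtt":55,"h":12,"j":4,"s":18},{"m":53,"u":85},{"xzd":41,"yxl":38},{"lzh":12,"ojk":95,"tc":36,"u":95},{"m":94,"vgw":1}],"vh":{"eg":{"aw":65,"b":25,"h":64,"yl":69},"ohp":{"aq":96,"hdw":61,"j":95,"r":70},"p":[18,58,39],"w":{"cgn":98,"f":53,"ppb":62}}}
After op 2 (replace /vh/w 85): {"kk":[{"dtt":55,"h":12,"j":4,"s":18},{"m":53,"u":85},{"xzd":41,"yxl":38},{"lzh":12,"ojk":95,"tc":36,"u":95},{"m":94,"vgw":1}],"vh":{"eg":{"aw":65,"b":25,"h":64,"yl":69},"ohp":{"aq":96,"hdw":61,"j":95,"r":70},"p":[18,58,39],"w":85}}
After op 3 (remove /kk/4/vgw): {"kk":[{"dtt":55,"h":12,"j":4,"s":18},{"m":53,"u":85},{"xzd":41,"yxl":38},{"lzh":12,"ojk":95,"tc":36,"u":95},{"m":94}],"vh":{"eg":{"aw":65,"b":25,"h":64,"yl":69},"ohp":{"aq":96,"hdw":61,"j":95,"r":70},"p":[18,58,39],"w":85}}
After op 4 (replace /vh/ohp 72): {"kk":[{"dtt":55,"h":12,"j":4,"s":18},{"m":53,"u":85},{"xzd":41,"yxl":38},{"lzh":12,"ojk":95,"tc":36,"u":95},{"m":94}],"vh":{"eg":{"aw":65,"b":25,"h":64,"yl":69},"ohp":72,"p":[18,58,39],"w":85}}
After op 5 (remove /vh/p/0): {"kk":[{"dtt":55,"h":12,"j":4,"s":18},{"m":53,"u":85},{"xzd":41,"yxl":38},{"lzh":12,"ojk":95,"tc":36,"u":95},{"m":94}],"vh":{"eg":{"aw":65,"b":25,"h":64,"yl":69},"ohp":72,"p":[58,39],"w":85}}
After op 6 (replace /kk/3/ojk 96): {"kk":[{"dtt":55,"h":12,"j":4,"s":18},{"m":53,"u":85},{"xzd":41,"yxl":38},{"lzh":12,"ojk":96,"tc":36,"u":95},{"m":94}],"vh":{"eg":{"aw":65,"b":25,"h":64,"yl":69},"ohp":72,"p":[58,39],"w":85}}
After op 7 (remove /vh/eg/yl): {"kk":[{"dtt":55,"h":12,"j":4,"s":18},{"m":53,"u":85},{"xzd":41,"yxl":38},{"lzh":12,"ojk":96,"tc":36,"u":95},{"m":94}],"vh":{"eg":{"aw":65,"b":25,"h":64},"ohp":72,"p":[58,39],"w":85}}
After op 8 (replace /kk 32): {"kk":32,"vh":{"eg":{"aw":65,"b":25,"h":64},"ohp":72,"p":[58,39],"w":85}}
After op 9 (replace /vh/eg 11): {"kk":32,"vh":{"eg":11,"ohp":72,"p":[58,39],"w":85}}
After op 10 (replace /vh/p/0 76): {"kk":32,"vh":{"eg":11,"ohp":72,"p":[76,39],"w":85}}
After op 11 (replace /vh/eg 25): {"kk":32,"vh":{"eg":25,"ohp":72,"p":[76,39],"w":85}}
After op 12 (add /vh/ntt 55): {"kk":32,"vh":{"eg":25,"ntt":55,"ohp":72,"p":[76,39],"w":85}}
After op 13 (replace /kk 90): {"kk":90,"vh":{"eg":25,"ntt":55,"ohp":72,"p":[76,39],"w":85}}
After op 14 (add /vh/j 96): {"kk":90,"vh":{"eg":25,"j":96,"ntt":55,"ohp":72,"p":[76,39],"w":85}}
Value at /vh/eg: 25

Answer: 25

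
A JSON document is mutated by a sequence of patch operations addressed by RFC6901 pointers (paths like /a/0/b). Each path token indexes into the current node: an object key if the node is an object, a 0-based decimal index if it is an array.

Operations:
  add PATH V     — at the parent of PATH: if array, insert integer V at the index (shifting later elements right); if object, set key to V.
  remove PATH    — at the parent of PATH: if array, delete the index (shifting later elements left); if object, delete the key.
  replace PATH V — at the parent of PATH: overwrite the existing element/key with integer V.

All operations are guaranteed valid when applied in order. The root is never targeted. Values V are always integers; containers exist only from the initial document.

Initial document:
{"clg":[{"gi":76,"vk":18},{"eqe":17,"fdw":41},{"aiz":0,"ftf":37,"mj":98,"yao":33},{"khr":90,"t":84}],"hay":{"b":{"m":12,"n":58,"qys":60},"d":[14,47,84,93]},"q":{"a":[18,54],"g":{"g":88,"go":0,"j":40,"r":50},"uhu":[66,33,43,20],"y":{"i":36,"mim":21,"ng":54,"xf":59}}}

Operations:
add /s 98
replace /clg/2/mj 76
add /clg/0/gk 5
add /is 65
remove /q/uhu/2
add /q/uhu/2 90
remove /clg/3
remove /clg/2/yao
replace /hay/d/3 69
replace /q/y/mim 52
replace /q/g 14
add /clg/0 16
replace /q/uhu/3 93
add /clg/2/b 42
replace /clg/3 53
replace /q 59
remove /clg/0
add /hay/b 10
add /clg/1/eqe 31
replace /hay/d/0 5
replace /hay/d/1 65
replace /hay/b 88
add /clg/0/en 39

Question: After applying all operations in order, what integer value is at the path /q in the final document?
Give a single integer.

Answer: 59

Derivation:
After op 1 (add /s 98): {"clg":[{"gi":76,"vk":18},{"eqe":17,"fdw":41},{"aiz":0,"ftf":37,"mj":98,"yao":33},{"khr":90,"t":84}],"hay":{"b":{"m":12,"n":58,"qys":60},"d":[14,47,84,93]},"q":{"a":[18,54],"g":{"g":88,"go":0,"j":40,"r":50},"uhu":[66,33,43,20],"y":{"i":36,"mim":21,"ng":54,"xf":59}},"s":98}
After op 2 (replace /clg/2/mj 76): {"clg":[{"gi":76,"vk":18},{"eqe":17,"fdw":41},{"aiz":0,"ftf":37,"mj":76,"yao":33},{"khr":90,"t":84}],"hay":{"b":{"m":12,"n":58,"qys":60},"d":[14,47,84,93]},"q":{"a":[18,54],"g":{"g":88,"go":0,"j":40,"r":50},"uhu":[66,33,43,20],"y":{"i":36,"mim":21,"ng":54,"xf":59}},"s":98}
After op 3 (add /clg/0/gk 5): {"clg":[{"gi":76,"gk":5,"vk":18},{"eqe":17,"fdw":41},{"aiz":0,"ftf":37,"mj":76,"yao":33},{"khr":90,"t":84}],"hay":{"b":{"m":12,"n":58,"qys":60},"d":[14,47,84,93]},"q":{"a":[18,54],"g":{"g":88,"go":0,"j":40,"r":50},"uhu":[66,33,43,20],"y":{"i":36,"mim":21,"ng":54,"xf":59}},"s":98}
After op 4 (add /is 65): {"clg":[{"gi":76,"gk":5,"vk":18},{"eqe":17,"fdw":41},{"aiz":0,"ftf":37,"mj":76,"yao":33},{"khr":90,"t":84}],"hay":{"b":{"m":12,"n":58,"qys":60},"d":[14,47,84,93]},"is":65,"q":{"a":[18,54],"g":{"g":88,"go":0,"j":40,"r":50},"uhu":[66,33,43,20],"y":{"i":36,"mim":21,"ng":54,"xf":59}},"s":98}
After op 5 (remove /q/uhu/2): {"clg":[{"gi":76,"gk":5,"vk":18},{"eqe":17,"fdw":41},{"aiz":0,"ftf":37,"mj":76,"yao":33},{"khr":90,"t":84}],"hay":{"b":{"m":12,"n":58,"qys":60},"d":[14,47,84,93]},"is":65,"q":{"a":[18,54],"g":{"g":88,"go":0,"j":40,"r":50},"uhu":[66,33,20],"y":{"i":36,"mim":21,"ng":54,"xf":59}},"s":98}
After op 6 (add /q/uhu/2 90): {"clg":[{"gi":76,"gk":5,"vk":18},{"eqe":17,"fdw":41},{"aiz":0,"ftf":37,"mj":76,"yao":33},{"khr":90,"t":84}],"hay":{"b":{"m":12,"n":58,"qys":60},"d":[14,47,84,93]},"is":65,"q":{"a":[18,54],"g":{"g":88,"go":0,"j":40,"r":50},"uhu":[66,33,90,20],"y":{"i":36,"mim":21,"ng":54,"xf":59}},"s":98}
After op 7 (remove /clg/3): {"clg":[{"gi":76,"gk":5,"vk":18},{"eqe":17,"fdw":41},{"aiz":0,"ftf":37,"mj":76,"yao":33}],"hay":{"b":{"m":12,"n":58,"qys":60},"d":[14,47,84,93]},"is":65,"q":{"a":[18,54],"g":{"g":88,"go":0,"j":40,"r":50},"uhu":[66,33,90,20],"y":{"i":36,"mim":21,"ng":54,"xf":59}},"s":98}
After op 8 (remove /clg/2/yao): {"clg":[{"gi":76,"gk":5,"vk":18},{"eqe":17,"fdw":41},{"aiz":0,"ftf":37,"mj":76}],"hay":{"b":{"m":12,"n":58,"qys":60},"d":[14,47,84,93]},"is":65,"q":{"a":[18,54],"g":{"g":88,"go":0,"j":40,"r":50},"uhu":[66,33,90,20],"y":{"i":36,"mim":21,"ng":54,"xf":59}},"s":98}
After op 9 (replace /hay/d/3 69): {"clg":[{"gi":76,"gk":5,"vk":18},{"eqe":17,"fdw":41},{"aiz":0,"ftf":37,"mj":76}],"hay":{"b":{"m":12,"n":58,"qys":60},"d":[14,47,84,69]},"is":65,"q":{"a":[18,54],"g":{"g":88,"go":0,"j":40,"r":50},"uhu":[66,33,90,20],"y":{"i":36,"mim":21,"ng":54,"xf":59}},"s":98}
After op 10 (replace /q/y/mim 52): {"clg":[{"gi":76,"gk":5,"vk":18},{"eqe":17,"fdw":41},{"aiz":0,"ftf":37,"mj":76}],"hay":{"b":{"m":12,"n":58,"qys":60},"d":[14,47,84,69]},"is":65,"q":{"a":[18,54],"g":{"g":88,"go":0,"j":40,"r":50},"uhu":[66,33,90,20],"y":{"i":36,"mim":52,"ng":54,"xf":59}},"s":98}
After op 11 (replace /q/g 14): {"clg":[{"gi":76,"gk":5,"vk":18},{"eqe":17,"fdw":41},{"aiz":0,"ftf":37,"mj":76}],"hay":{"b":{"m":12,"n":58,"qys":60},"d":[14,47,84,69]},"is":65,"q":{"a":[18,54],"g":14,"uhu":[66,33,90,20],"y":{"i":36,"mim":52,"ng":54,"xf":59}},"s":98}
After op 12 (add /clg/0 16): {"clg":[16,{"gi":76,"gk":5,"vk":18},{"eqe":17,"fdw":41},{"aiz":0,"ftf":37,"mj":76}],"hay":{"b":{"m":12,"n":58,"qys":60},"d":[14,47,84,69]},"is":65,"q":{"a":[18,54],"g":14,"uhu":[66,33,90,20],"y":{"i":36,"mim":52,"ng":54,"xf":59}},"s":98}
After op 13 (replace /q/uhu/3 93): {"clg":[16,{"gi":76,"gk":5,"vk":18},{"eqe":17,"fdw":41},{"aiz":0,"ftf":37,"mj":76}],"hay":{"b":{"m":12,"n":58,"qys":60},"d":[14,47,84,69]},"is":65,"q":{"a":[18,54],"g":14,"uhu":[66,33,90,93],"y":{"i":36,"mim":52,"ng":54,"xf":59}},"s":98}
After op 14 (add /clg/2/b 42): {"clg":[16,{"gi":76,"gk":5,"vk":18},{"b":42,"eqe":17,"fdw":41},{"aiz":0,"ftf":37,"mj":76}],"hay":{"b":{"m":12,"n":58,"qys":60},"d":[14,47,84,69]},"is":65,"q":{"a":[18,54],"g":14,"uhu":[66,33,90,93],"y":{"i":36,"mim":52,"ng":54,"xf":59}},"s":98}
After op 15 (replace /clg/3 53): {"clg":[16,{"gi":76,"gk":5,"vk":18},{"b":42,"eqe":17,"fdw":41},53],"hay":{"b":{"m":12,"n":58,"qys":60},"d":[14,47,84,69]},"is":65,"q":{"a":[18,54],"g":14,"uhu":[66,33,90,93],"y":{"i":36,"mim":52,"ng":54,"xf":59}},"s":98}
After op 16 (replace /q 59): {"clg":[16,{"gi":76,"gk":5,"vk":18},{"b":42,"eqe":17,"fdw":41},53],"hay":{"b":{"m":12,"n":58,"qys":60},"d":[14,47,84,69]},"is":65,"q":59,"s":98}
After op 17 (remove /clg/0): {"clg":[{"gi":76,"gk":5,"vk":18},{"b":42,"eqe":17,"fdw":41},53],"hay":{"b":{"m":12,"n":58,"qys":60},"d":[14,47,84,69]},"is":65,"q":59,"s":98}
After op 18 (add /hay/b 10): {"clg":[{"gi":76,"gk":5,"vk":18},{"b":42,"eqe":17,"fdw":41},53],"hay":{"b":10,"d":[14,47,84,69]},"is":65,"q":59,"s":98}
After op 19 (add /clg/1/eqe 31): {"clg":[{"gi":76,"gk":5,"vk":18},{"b":42,"eqe":31,"fdw":41},53],"hay":{"b":10,"d":[14,47,84,69]},"is":65,"q":59,"s":98}
After op 20 (replace /hay/d/0 5): {"clg":[{"gi":76,"gk":5,"vk":18},{"b":42,"eqe":31,"fdw":41},53],"hay":{"b":10,"d":[5,47,84,69]},"is":65,"q":59,"s":98}
After op 21 (replace /hay/d/1 65): {"clg":[{"gi":76,"gk":5,"vk":18},{"b":42,"eqe":31,"fdw":41},53],"hay":{"b":10,"d":[5,65,84,69]},"is":65,"q":59,"s":98}
After op 22 (replace /hay/b 88): {"clg":[{"gi":76,"gk":5,"vk":18},{"b":42,"eqe":31,"fdw":41},53],"hay":{"b":88,"d":[5,65,84,69]},"is":65,"q":59,"s":98}
After op 23 (add /clg/0/en 39): {"clg":[{"en":39,"gi":76,"gk":5,"vk":18},{"b":42,"eqe":31,"fdw":41},53],"hay":{"b":88,"d":[5,65,84,69]},"is":65,"q":59,"s":98}
Value at /q: 59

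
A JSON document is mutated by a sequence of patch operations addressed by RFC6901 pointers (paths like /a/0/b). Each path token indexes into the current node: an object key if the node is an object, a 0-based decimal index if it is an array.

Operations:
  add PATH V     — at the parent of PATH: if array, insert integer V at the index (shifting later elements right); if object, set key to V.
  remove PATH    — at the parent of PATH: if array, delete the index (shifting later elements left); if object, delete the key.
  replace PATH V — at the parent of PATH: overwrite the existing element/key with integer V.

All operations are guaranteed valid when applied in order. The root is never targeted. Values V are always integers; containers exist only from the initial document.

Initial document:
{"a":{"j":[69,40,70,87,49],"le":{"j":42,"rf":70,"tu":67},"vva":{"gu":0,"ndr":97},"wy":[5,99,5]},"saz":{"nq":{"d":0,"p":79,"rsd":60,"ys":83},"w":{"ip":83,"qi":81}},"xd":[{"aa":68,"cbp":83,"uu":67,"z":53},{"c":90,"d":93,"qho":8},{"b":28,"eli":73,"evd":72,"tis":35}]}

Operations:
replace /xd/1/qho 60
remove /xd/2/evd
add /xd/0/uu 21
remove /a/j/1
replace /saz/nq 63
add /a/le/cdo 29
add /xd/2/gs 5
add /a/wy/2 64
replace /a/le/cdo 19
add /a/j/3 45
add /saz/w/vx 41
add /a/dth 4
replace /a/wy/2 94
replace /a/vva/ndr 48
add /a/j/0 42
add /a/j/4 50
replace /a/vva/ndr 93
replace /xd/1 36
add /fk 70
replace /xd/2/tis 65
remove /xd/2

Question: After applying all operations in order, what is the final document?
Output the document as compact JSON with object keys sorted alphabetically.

Answer: {"a":{"dth":4,"j":[42,69,70,87,50,45,49],"le":{"cdo":19,"j":42,"rf":70,"tu":67},"vva":{"gu":0,"ndr":93},"wy":[5,99,94,5]},"fk":70,"saz":{"nq":63,"w":{"ip":83,"qi":81,"vx":41}},"xd":[{"aa":68,"cbp":83,"uu":21,"z":53},36]}

Derivation:
After op 1 (replace /xd/1/qho 60): {"a":{"j":[69,40,70,87,49],"le":{"j":42,"rf":70,"tu":67},"vva":{"gu":0,"ndr":97},"wy":[5,99,5]},"saz":{"nq":{"d":0,"p":79,"rsd":60,"ys":83},"w":{"ip":83,"qi":81}},"xd":[{"aa":68,"cbp":83,"uu":67,"z":53},{"c":90,"d":93,"qho":60},{"b":28,"eli":73,"evd":72,"tis":35}]}
After op 2 (remove /xd/2/evd): {"a":{"j":[69,40,70,87,49],"le":{"j":42,"rf":70,"tu":67},"vva":{"gu":0,"ndr":97},"wy":[5,99,5]},"saz":{"nq":{"d":0,"p":79,"rsd":60,"ys":83},"w":{"ip":83,"qi":81}},"xd":[{"aa":68,"cbp":83,"uu":67,"z":53},{"c":90,"d":93,"qho":60},{"b":28,"eli":73,"tis":35}]}
After op 3 (add /xd/0/uu 21): {"a":{"j":[69,40,70,87,49],"le":{"j":42,"rf":70,"tu":67},"vva":{"gu":0,"ndr":97},"wy":[5,99,5]},"saz":{"nq":{"d":0,"p":79,"rsd":60,"ys":83},"w":{"ip":83,"qi":81}},"xd":[{"aa":68,"cbp":83,"uu":21,"z":53},{"c":90,"d":93,"qho":60},{"b":28,"eli":73,"tis":35}]}
After op 4 (remove /a/j/1): {"a":{"j":[69,70,87,49],"le":{"j":42,"rf":70,"tu":67},"vva":{"gu":0,"ndr":97},"wy":[5,99,5]},"saz":{"nq":{"d":0,"p":79,"rsd":60,"ys":83},"w":{"ip":83,"qi":81}},"xd":[{"aa":68,"cbp":83,"uu":21,"z":53},{"c":90,"d":93,"qho":60},{"b":28,"eli":73,"tis":35}]}
After op 5 (replace /saz/nq 63): {"a":{"j":[69,70,87,49],"le":{"j":42,"rf":70,"tu":67},"vva":{"gu":0,"ndr":97},"wy":[5,99,5]},"saz":{"nq":63,"w":{"ip":83,"qi":81}},"xd":[{"aa":68,"cbp":83,"uu":21,"z":53},{"c":90,"d":93,"qho":60},{"b":28,"eli":73,"tis":35}]}
After op 6 (add /a/le/cdo 29): {"a":{"j":[69,70,87,49],"le":{"cdo":29,"j":42,"rf":70,"tu":67},"vva":{"gu":0,"ndr":97},"wy":[5,99,5]},"saz":{"nq":63,"w":{"ip":83,"qi":81}},"xd":[{"aa":68,"cbp":83,"uu":21,"z":53},{"c":90,"d":93,"qho":60},{"b":28,"eli":73,"tis":35}]}
After op 7 (add /xd/2/gs 5): {"a":{"j":[69,70,87,49],"le":{"cdo":29,"j":42,"rf":70,"tu":67},"vva":{"gu":0,"ndr":97},"wy":[5,99,5]},"saz":{"nq":63,"w":{"ip":83,"qi":81}},"xd":[{"aa":68,"cbp":83,"uu":21,"z":53},{"c":90,"d":93,"qho":60},{"b":28,"eli":73,"gs":5,"tis":35}]}
After op 8 (add /a/wy/2 64): {"a":{"j":[69,70,87,49],"le":{"cdo":29,"j":42,"rf":70,"tu":67},"vva":{"gu":0,"ndr":97},"wy":[5,99,64,5]},"saz":{"nq":63,"w":{"ip":83,"qi":81}},"xd":[{"aa":68,"cbp":83,"uu":21,"z":53},{"c":90,"d":93,"qho":60},{"b":28,"eli":73,"gs":5,"tis":35}]}
After op 9 (replace /a/le/cdo 19): {"a":{"j":[69,70,87,49],"le":{"cdo":19,"j":42,"rf":70,"tu":67},"vva":{"gu":0,"ndr":97},"wy":[5,99,64,5]},"saz":{"nq":63,"w":{"ip":83,"qi":81}},"xd":[{"aa":68,"cbp":83,"uu":21,"z":53},{"c":90,"d":93,"qho":60},{"b":28,"eli":73,"gs":5,"tis":35}]}
After op 10 (add /a/j/3 45): {"a":{"j":[69,70,87,45,49],"le":{"cdo":19,"j":42,"rf":70,"tu":67},"vva":{"gu":0,"ndr":97},"wy":[5,99,64,5]},"saz":{"nq":63,"w":{"ip":83,"qi":81}},"xd":[{"aa":68,"cbp":83,"uu":21,"z":53},{"c":90,"d":93,"qho":60},{"b":28,"eli":73,"gs":5,"tis":35}]}
After op 11 (add /saz/w/vx 41): {"a":{"j":[69,70,87,45,49],"le":{"cdo":19,"j":42,"rf":70,"tu":67},"vva":{"gu":0,"ndr":97},"wy":[5,99,64,5]},"saz":{"nq":63,"w":{"ip":83,"qi":81,"vx":41}},"xd":[{"aa":68,"cbp":83,"uu":21,"z":53},{"c":90,"d":93,"qho":60},{"b":28,"eli":73,"gs":5,"tis":35}]}
After op 12 (add /a/dth 4): {"a":{"dth":4,"j":[69,70,87,45,49],"le":{"cdo":19,"j":42,"rf":70,"tu":67},"vva":{"gu":0,"ndr":97},"wy":[5,99,64,5]},"saz":{"nq":63,"w":{"ip":83,"qi":81,"vx":41}},"xd":[{"aa":68,"cbp":83,"uu":21,"z":53},{"c":90,"d":93,"qho":60},{"b":28,"eli":73,"gs":5,"tis":35}]}
After op 13 (replace /a/wy/2 94): {"a":{"dth":4,"j":[69,70,87,45,49],"le":{"cdo":19,"j":42,"rf":70,"tu":67},"vva":{"gu":0,"ndr":97},"wy":[5,99,94,5]},"saz":{"nq":63,"w":{"ip":83,"qi":81,"vx":41}},"xd":[{"aa":68,"cbp":83,"uu":21,"z":53},{"c":90,"d":93,"qho":60},{"b":28,"eli":73,"gs":5,"tis":35}]}
After op 14 (replace /a/vva/ndr 48): {"a":{"dth":4,"j":[69,70,87,45,49],"le":{"cdo":19,"j":42,"rf":70,"tu":67},"vva":{"gu":0,"ndr":48},"wy":[5,99,94,5]},"saz":{"nq":63,"w":{"ip":83,"qi":81,"vx":41}},"xd":[{"aa":68,"cbp":83,"uu":21,"z":53},{"c":90,"d":93,"qho":60},{"b":28,"eli":73,"gs":5,"tis":35}]}
After op 15 (add /a/j/0 42): {"a":{"dth":4,"j":[42,69,70,87,45,49],"le":{"cdo":19,"j":42,"rf":70,"tu":67},"vva":{"gu":0,"ndr":48},"wy":[5,99,94,5]},"saz":{"nq":63,"w":{"ip":83,"qi":81,"vx":41}},"xd":[{"aa":68,"cbp":83,"uu":21,"z":53},{"c":90,"d":93,"qho":60},{"b":28,"eli":73,"gs":5,"tis":35}]}
After op 16 (add /a/j/4 50): {"a":{"dth":4,"j":[42,69,70,87,50,45,49],"le":{"cdo":19,"j":42,"rf":70,"tu":67},"vva":{"gu":0,"ndr":48},"wy":[5,99,94,5]},"saz":{"nq":63,"w":{"ip":83,"qi":81,"vx":41}},"xd":[{"aa":68,"cbp":83,"uu":21,"z":53},{"c":90,"d":93,"qho":60},{"b":28,"eli":73,"gs":5,"tis":35}]}
After op 17 (replace /a/vva/ndr 93): {"a":{"dth":4,"j":[42,69,70,87,50,45,49],"le":{"cdo":19,"j":42,"rf":70,"tu":67},"vva":{"gu":0,"ndr":93},"wy":[5,99,94,5]},"saz":{"nq":63,"w":{"ip":83,"qi":81,"vx":41}},"xd":[{"aa":68,"cbp":83,"uu":21,"z":53},{"c":90,"d":93,"qho":60},{"b":28,"eli":73,"gs":5,"tis":35}]}
After op 18 (replace /xd/1 36): {"a":{"dth":4,"j":[42,69,70,87,50,45,49],"le":{"cdo":19,"j":42,"rf":70,"tu":67},"vva":{"gu":0,"ndr":93},"wy":[5,99,94,5]},"saz":{"nq":63,"w":{"ip":83,"qi":81,"vx":41}},"xd":[{"aa":68,"cbp":83,"uu":21,"z":53},36,{"b":28,"eli":73,"gs":5,"tis":35}]}
After op 19 (add /fk 70): {"a":{"dth":4,"j":[42,69,70,87,50,45,49],"le":{"cdo":19,"j":42,"rf":70,"tu":67},"vva":{"gu":0,"ndr":93},"wy":[5,99,94,5]},"fk":70,"saz":{"nq":63,"w":{"ip":83,"qi":81,"vx":41}},"xd":[{"aa":68,"cbp":83,"uu":21,"z":53},36,{"b":28,"eli":73,"gs":5,"tis":35}]}
After op 20 (replace /xd/2/tis 65): {"a":{"dth":4,"j":[42,69,70,87,50,45,49],"le":{"cdo":19,"j":42,"rf":70,"tu":67},"vva":{"gu":0,"ndr":93},"wy":[5,99,94,5]},"fk":70,"saz":{"nq":63,"w":{"ip":83,"qi":81,"vx":41}},"xd":[{"aa":68,"cbp":83,"uu":21,"z":53},36,{"b":28,"eli":73,"gs":5,"tis":65}]}
After op 21 (remove /xd/2): {"a":{"dth":4,"j":[42,69,70,87,50,45,49],"le":{"cdo":19,"j":42,"rf":70,"tu":67},"vva":{"gu":0,"ndr":93},"wy":[5,99,94,5]},"fk":70,"saz":{"nq":63,"w":{"ip":83,"qi":81,"vx":41}},"xd":[{"aa":68,"cbp":83,"uu":21,"z":53},36]}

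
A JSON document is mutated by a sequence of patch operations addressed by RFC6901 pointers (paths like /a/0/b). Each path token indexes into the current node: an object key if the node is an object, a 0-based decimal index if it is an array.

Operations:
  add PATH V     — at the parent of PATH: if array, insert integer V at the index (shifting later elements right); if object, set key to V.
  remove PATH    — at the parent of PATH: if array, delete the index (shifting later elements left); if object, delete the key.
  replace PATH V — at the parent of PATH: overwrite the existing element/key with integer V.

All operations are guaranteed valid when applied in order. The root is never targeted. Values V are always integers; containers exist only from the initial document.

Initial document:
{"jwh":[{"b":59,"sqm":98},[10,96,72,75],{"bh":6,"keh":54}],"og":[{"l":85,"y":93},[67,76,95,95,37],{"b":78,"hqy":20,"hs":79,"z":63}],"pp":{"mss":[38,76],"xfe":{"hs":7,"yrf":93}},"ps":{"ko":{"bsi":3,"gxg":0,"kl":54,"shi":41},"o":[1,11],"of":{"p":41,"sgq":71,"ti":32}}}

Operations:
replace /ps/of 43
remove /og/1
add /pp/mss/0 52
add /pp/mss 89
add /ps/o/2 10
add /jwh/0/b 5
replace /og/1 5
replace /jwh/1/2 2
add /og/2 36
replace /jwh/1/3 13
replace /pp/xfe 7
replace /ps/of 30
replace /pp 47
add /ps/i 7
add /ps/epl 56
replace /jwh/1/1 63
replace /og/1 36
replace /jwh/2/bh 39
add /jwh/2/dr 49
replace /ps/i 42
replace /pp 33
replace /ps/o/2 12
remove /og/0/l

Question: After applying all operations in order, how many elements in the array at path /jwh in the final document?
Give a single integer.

After op 1 (replace /ps/of 43): {"jwh":[{"b":59,"sqm":98},[10,96,72,75],{"bh":6,"keh":54}],"og":[{"l":85,"y":93},[67,76,95,95,37],{"b":78,"hqy":20,"hs":79,"z":63}],"pp":{"mss":[38,76],"xfe":{"hs":7,"yrf":93}},"ps":{"ko":{"bsi":3,"gxg":0,"kl":54,"shi":41},"o":[1,11],"of":43}}
After op 2 (remove /og/1): {"jwh":[{"b":59,"sqm":98},[10,96,72,75],{"bh":6,"keh":54}],"og":[{"l":85,"y":93},{"b":78,"hqy":20,"hs":79,"z":63}],"pp":{"mss":[38,76],"xfe":{"hs":7,"yrf":93}},"ps":{"ko":{"bsi":3,"gxg":0,"kl":54,"shi":41},"o":[1,11],"of":43}}
After op 3 (add /pp/mss/0 52): {"jwh":[{"b":59,"sqm":98},[10,96,72,75],{"bh":6,"keh":54}],"og":[{"l":85,"y":93},{"b":78,"hqy":20,"hs":79,"z":63}],"pp":{"mss":[52,38,76],"xfe":{"hs":7,"yrf":93}},"ps":{"ko":{"bsi":3,"gxg":0,"kl":54,"shi":41},"o":[1,11],"of":43}}
After op 4 (add /pp/mss 89): {"jwh":[{"b":59,"sqm":98},[10,96,72,75],{"bh":6,"keh":54}],"og":[{"l":85,"y":93},{"b":78,"hqy":20,"hs":79,"z":63}],"pp":{"mss":89,"xfe":{"hs":7,"yrf":93}},"ps":{"ko":{"bsi":3,"gxg":0,"kl":54,"shi":41},"o":[1,11],"of":43}}
After op 5 (add /ps/o/2 10): {"jwh":[{"b":59,"sqm":98},[10,96,72,75],{"bh":6,"keh":54}],"og":[{"l":85,"y":93},{"b":78,"hqy":20,"hs":79,"z":63}],"pp":{"mss":89,"xfe":{"hs":7,"yrf":93}},"ps":{"ko":{"bsi":3,"gxg":0,"kl":54,"shi":41},"o":[1,11,10],"of":43}}
After op 6 (add /jwh/0/b 5): {"jwh":[{"b":5,"sqm":98},[10,96,72,75],{"bh":6,"keh":54}],"og":[{"l":85,"y":93},{"b":78,"hqy":20,"hs":79,"z":63}],"pp":{"mss":89,"xfe":{"hs":7,"yrf":93}},"ps":{"ko":{"bsi":3,"gxg":0,"kl":54,"shi":41},"o":[1,11,10],"of":43}}
After op 7 (replace /og/1 5): {"jwh":[{"b":5,"sqm":98},[10,96,72,75],{"bh":6,"keh":54}],"og":[{"l":85,"y":93},5],"pp":{"mss":89,"xfe":{"hs":7,"yrf":93}},"ps":{"ko":{"bsi":3,"gxg":0,"kl":54,"shi":41},"o":[1,11,10],"of":43}}
After op 8 (replace /jwh/1/2 2): {"jwh":[{"b":5,"sqm":98},[10,96,2,75],{"bh":6,"keh":54}],"og":[{"l":85,"y":93},5],"pp":{"mss":89,"xfe":{"hs":7,"yrf":93}},"ps":{"ko":{"bsi":3,"gxg":0,"kl":54,"shi":41},"o":[1,11,10],"of":43}}
After op 9 (add /og/2 36): {"jwh":[{"b":5,"sqm":98},[10,96,2,75],{"bh":6,"keh":54}],"og":[{"l":85,"y":93},5,36],"pp":{"mss":89,"xfe":{"hs":7,"yrf":93}},"ps":{"ko":{"bsi":3,"gxg":0,"kl":54,"shi":41},"o":[1,11,10],"of":43}}
After op 10 (replace /jwh/1/3 13): {"jwh":[{"b":5,"sqm":98},[10,96,2,13],{"bh":6,"keh":54}],"og":[{"l":85,"y":93},5,36],"pp":{"mss":89,"xfe":{"hs":7,"yrf":93}},"ps":{"ko":{"bsi":3,"gxg":0,"kl":54,"shi":41},"o":[1,11,10],"of":43}}
After op 11 (replace /pp/xfe 7): {"jwh":[{"b":5,"sqm":98},[10,96,2,13],{"bh":6,"keh":54}],"og":[{"l":85,"y":93},5,36],"pp":{"mss":89,"xfe":7},"ps":{"ko":{"bsi":3,"gxg":0,"kl":54,"shi":41},"o":[1,11,10],"of":43}}
After op 12 (replace /ps/of 30): {"jwh":[{"b":5,"sqm":98},[10,96,2,13],{"bh":6,"keh":54}],"og":[{"l":85,"y":93},5,36],"pp":{"mss":89,"xfe":7},"ps":{"ko":{"bsi":3,"gxg":0,"kl":54,"shi":41},"o":[1,11,10],"of":30}}
After op 13 (replace /pp 47): {"jwh":[{"b":5,"sqm":98},[10,96,2,13],{"bh":6,"keh":54}],"og":[{"l":85,"y":93},5,36],"pp":47,"ps":{"ko":{"bsi":3,"gxg":0,"kl":54,"shi":41},"o":[1,11,10],"of":30}}
After op 14 (add /ps/i 7): {"jwh":[{"b":5,"sqm":98},[10,96,2,13],{"bh":6,"keh":54}],"og":[{"l":85,"y":93},5,36],"pp":47,"ps":{"i":7,"ko":{"bsi":3,"gxg":0,"kl":54,"shi":41},"o":[1,11,10],"of":30}}
After op 15 (add /ps/epl 56): {"jwh":[{"b":5,"sqm":98},[10,96,2,13],{"bh":6,"keh":54}],"og":[{"l":85,"y":93},5,36],"pp":47,"ps":{"epl":56,"i":7,"ko":{"bsi":3,"gxg":0,"kl":54,"shi":41},"o":[1,11,10],"of":30}}
After op 16 (replace /jwh/1/1 63): {"jwh":[{"b":5,"sqm":98},[10,63,2,13],{"bh":6,"keh":54}],"og":[{"l":85,"y":93},5,36],"pp":47,"ps":{"epl":56,"i":7,"ko":{"bsi":3,"gxg":0,"kl":54,"shi":41},"o":[1,11,10],"of":30}}
After op 17 (replace /og/1 36): {"jwh":[{"b":5,"sqm":98},[10,63,2,13],{"bh":6,"keh":54}],"og":[{"l":85,"y":93},36,36],"pp":47,"ps":{"epl":56,"i":7,"ko":{"bsi":3,"gxg":0,"kl":54,"shi":41},"o":[1,11,10],"of":30}}
After op 18 (replace /jwh/2/bh 39): {"jwh":[{"b":5,"sqm":98},[10,63,2,13],{"bh":39,"keh":54}],"og":[{"l":85,"y":93},36,36],"pp":47,"ps":{"epl":56,"i":7,"ko":{"bsi":3,"gxg":0,"kl":54,"shi":41},"o":[1,11,10],"of":30}}
After op 19 (add /jwh/2/dr 49): {"jwh":[{"b":5,"sqm":98},[10,63,2,13],{"bh":39,"dr":49,"keh":54}],"og":[{"l":85,"y":93},36,36],"pp":47,"ps":{"epl":56,"i":7,"ko":{"bsi":3,"gxg":0,"kl":54,"shi":41},"o":[1,11,10],"of":30}}
After op 20 (replace /ps/i 42): {"jwh":[{"b":5,"sqm":98},[10,63,2,13],{"bh":39,"dr":49,"keh":54}],"og":[{"l":85,"y":93},36,36],"pp":47,"ps":{"epl":56,"i":42,"ko":{"bsi":3,"gxg":0,"kl":54,"shi":41},"o":[1,11,10],"of":30}}
After op 21 (replace /pp 33): {"jwh":[{"b":5,"sqm":98},[10,63,2,13],{"bh":39,"dr":49,"keh":54}],"og":[{"l":85,"y":93},36,36],"pp":33,"ps":{"epl":56,"i":42,"ko":{"bsi":3,"gxg":0,"kl":54,"shi":41},"o":[1,11,10],"of":30}}
After op 22 (replace /ps/o/2 12): {"jwh":[{"b":5,"sqm":98},[10,63,2,13],{"bh":39,"dr":49,"keh":54}],"og":[{"l":85,"y":93},36,36],"pp":33,"ps":{"epl":56,"i":42,"ko":{"bsi":3,"gxg":0,"kl":54,"shi":41},"o":[1,11,12],"of":30}}
After op 23 (remove /og/0/l): {"jwh":[{"b":5,"sqm":98},[10,63,2,13],{"bh":39,"dr":49,"keh":54}],"og":[{"y":93},36,36],"pp":33,"ps":{"epl":56,"i":42,"ko":{"bsi":3,"gxg":0,"kl":54,"shi":41},"o":[1,11,12],"of":30}}
Size at path /jwh: 3

Answer: 3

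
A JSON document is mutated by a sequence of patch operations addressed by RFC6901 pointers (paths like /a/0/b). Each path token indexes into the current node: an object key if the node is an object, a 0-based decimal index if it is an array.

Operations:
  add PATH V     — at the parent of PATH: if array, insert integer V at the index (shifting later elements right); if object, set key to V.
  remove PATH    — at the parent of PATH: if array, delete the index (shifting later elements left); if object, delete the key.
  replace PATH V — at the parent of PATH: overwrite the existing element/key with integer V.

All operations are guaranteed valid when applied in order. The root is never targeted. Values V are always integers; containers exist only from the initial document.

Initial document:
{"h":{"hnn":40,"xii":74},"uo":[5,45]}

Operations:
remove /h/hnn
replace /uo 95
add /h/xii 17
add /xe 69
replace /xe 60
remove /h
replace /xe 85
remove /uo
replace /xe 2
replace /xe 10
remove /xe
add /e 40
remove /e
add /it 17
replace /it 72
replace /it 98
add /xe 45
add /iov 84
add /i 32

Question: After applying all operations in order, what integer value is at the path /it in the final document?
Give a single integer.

Answer: 98

Derivation:
After op 1 (remove /h/hnn): {"h":{"xii":74},"uo":[5,45]}
After op 2 (replace /uo 95): {"h":{"xii":74},"uo":95}
After op 3 (add /h/xii 17): {"h":{"xii":17},"uo":95}
After op 4 (add /xe 69): {"h":{"xii":17},"uo":95,"xe":69}
After op 5 (replace /xe 60): {"h":{"xii":17},"uo":95,"xe":60}
After op 6 (remove /h): {"uo":95,"xe":60}
After op 7 (replace /xe 85): {"uo":95,"xe":85}
After op 8 (remove /uo): {"xe":85}
After op 9 (replace /xe 2): {"xe":2}
After op 10 (replace /xe 10): {"xe":10}
After op 11 (remove /xe): {}
After op 12 (add /e 40): {"e":40}
After op 13 (remove /e): {}
After op 14 (add /it 17): {"it":17}
After op 15 (replace /it 72): {"it":72}
After op 16 (replace /it 98): {"it":98}
After op 17 (add /xe 45): {"it":98,"xe":45}
After op 18 (add /iov 84): {"iov":84,"it":98,"xe":45}
After op 19 (add /i 32): {"i":32,"iov":84,"it":98,"xe":45}
Value at /it: 98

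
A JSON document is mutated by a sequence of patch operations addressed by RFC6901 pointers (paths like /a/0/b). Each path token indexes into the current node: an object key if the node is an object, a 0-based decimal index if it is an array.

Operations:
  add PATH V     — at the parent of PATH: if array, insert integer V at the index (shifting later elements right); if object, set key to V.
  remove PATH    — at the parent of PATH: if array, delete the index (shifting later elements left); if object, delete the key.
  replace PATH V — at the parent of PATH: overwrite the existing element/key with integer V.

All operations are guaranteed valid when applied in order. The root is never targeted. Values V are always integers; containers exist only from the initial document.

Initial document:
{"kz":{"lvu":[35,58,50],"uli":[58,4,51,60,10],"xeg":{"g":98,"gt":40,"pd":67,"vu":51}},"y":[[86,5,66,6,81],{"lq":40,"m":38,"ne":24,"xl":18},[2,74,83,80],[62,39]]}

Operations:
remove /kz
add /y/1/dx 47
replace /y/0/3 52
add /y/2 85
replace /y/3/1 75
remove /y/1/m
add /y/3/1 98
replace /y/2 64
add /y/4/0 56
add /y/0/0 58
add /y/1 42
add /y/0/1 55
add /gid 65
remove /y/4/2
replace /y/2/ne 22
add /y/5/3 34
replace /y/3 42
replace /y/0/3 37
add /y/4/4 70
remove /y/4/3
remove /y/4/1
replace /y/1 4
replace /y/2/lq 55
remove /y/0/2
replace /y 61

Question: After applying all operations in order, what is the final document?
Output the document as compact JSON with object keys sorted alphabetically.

Answer: {"gid":65,"y":61}

Derivation:
After op 1 (remove /kz): {"y":[[86,5,66,6,81],{"lq":40,"m":38,"ne":24,"xl":18},[2,74,83,80],[62,39]]}
After op 2 (add /y/1/dx 47): {"y":[[86,5,66,6,81],{"dx":47,"lq":40,"m":38,"ne":24,"xl":18},[2,74,83,80],[62,39]]}
After op 3 (replace /y/0/3 52): {"y":[[86,5,66,52,81],{"dx":47,"lq":40,"m":38,"ne":24,"xl":18},[2,74,83,80],[62,39]]}
After op 4 (add /y/2 85): {"y":[[86,5,66,52,81],{"dx":47,"lq":40,"m":38,"ne":24,"xl":18},85,[2,74,83,80],[62,39]]}
After op 5 (replace /y/3/1 75): {"y":[[86,5,66,52,81],{"dx":47,"lq":40,"m":38,"ne":24,"xl":18},85,[2,75,83,80],[62,39]]}
After op 6 (remove /y/1/m): {"y":[[86,5,66,52,81],{"dx":47,"lq":40,"ne":24,"xl":18},85,[2,75,83,80],[62,39]]}
After op 7 (add /y/3/1 98): {"y":[[86,5,66,52,81],{"dx":47,"lq":40,"ne":24,"xl":18},85,[2,98,75,83,80],[62,39]]}
After op 8 (replace /y/2 64): {"y":[[86,5,66,52,81],{"dx":47,"lq":40,"ne":24,"xl":18},64,[2,98,75,83,80],[62,39]]}
After op 9 (add /y/4/0 56): {"y":[[86,5,66,52,81],{"dx":47,"lq":40,"ne":24,"xl":18},64,[2,98,75,83,80],[56,62,39]]}
After op 10 (add /y/0/0 58): {"y":[[58,86,5,66,52,81],{"dx":47,"lq":40,"ne":24,"xl":18},64,[2,98,75,83,80],[56,62,39]]}
After op 11 (add /y/1 42): {"y":[[58,86,5,66,52,81],42,{"dx":47,"lq":40,"ne":24,"xl":18},64,[2,98,75,83,80],[56,62,39]]}
After op 12 (add /y/0/1 55): {"y":[[58,55,86,5,66,52,81],42,{"dx":47,"lq":40,"ne":24,"xl":18},64,[2,98,75,83,80],[56,62,39]]}
After op 13 (add /gid 65): {"gid":65,"y":[[58,55,86,5,66,52,81],42,{"dx":47,"lq":40,"ne":24,"xl":18},64,[2,98,75,83,80],[56,62,39]]}
After op 14 (remove /y/4/2): {"gid":65,"y":[[58,55,86,5,66,52,81],42,{"dx":47,"lq":40,"ne":24,"xl":18},64,[2,98,83,80],[56,62,39]]}
After op 15 (replace /y/2/ne 22): {"gid":65,"y":[[58,55,86,5,66,52,81],42,{"dx":47,"lq":40,"ne":22,"xl":18},64,[2,98,83,80],[56,62,39]]}
After op 16 (add /y/5/3 34): {"gid":65,"y":[[58,55,86,5,66,52,81],42,{"dx":47,"lq":40,"ne":22,"xl":18},64,[2,98,83,80],[56,62,39,34]]}
After op 17 (replace /y/3 42): {"gid":65,"y":[[58,55,86,5,66,52,81],42,{"dx":47,"lq":40,"ne":22,"xl":18},42,[2,98,83,80],[56,62,39,34]]}
After op 18 (replace /y/0/3 37): {"gid":65,"y":[[58,55,86,37,66,52,81],42,{"dx":47,"lq":40,"ne":22,"xl":18},42,[2,98,83,80],[56,62,39,34]]}
After op 19 (add /y/4/4 70): {"gid":65,"y":[[58,55,86,37,66,52,81],42,{"dx":47,"lq":40,"ne":22,"xl":18},42,[2,98,83,80,70],[56,62,39,34]]}
After op 20 (remove /y/4/3): {"gid":65,"y":[[58,55,86,37,66,52,81],42,{"dx":47,"lq":40,"ne":22,"xl":18},42,[2,98,83,70],[56,62,39,34]]}
After op 21 (remove /y/4/1): {"gid":65,"y":[[58,55,86,37,66,52,81],42,{"dx":47,"lq":40,"ne":22,"xl":18},42,[2,83,70],[56,62,39,34]]}
After op 22 (replace /y/1 4): {"gid":65,"y":[[58,55,86,37,66,52,81],4,{"dx":47,"lq":40,"ne":22,"xl":18},42,[2,83,70],[56,62,39,34]]}
After op 23 (replace /y/2/lq 55): {"gid":65,"y":[[58,55,86,37,66,52,81],4,{"dx":47,"lq":55,"ne":22,"xl":18},42,[2,83,70],[56,62,39,34]]}
After op 24 (remove /y/0/2): {"gid":65,"y":[[58,55,37,66,52,81],4,{"dx":47,"lq":55,"ne":22,"xl":18},42,[2,83,70],[56,62,39,34]]}
After op 25 (replace /y 61): {"gid":65,"y":61}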